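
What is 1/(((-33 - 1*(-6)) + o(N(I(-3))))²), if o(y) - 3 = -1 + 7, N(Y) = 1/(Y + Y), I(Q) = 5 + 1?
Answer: 1/324 ≈ 0.0030864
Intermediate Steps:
I(Q) = 6
N(Y) = 1/(2*Y)
o(y) = 9 (o(y) = 3 + (-1 + 7) = 3 + 6 = 9)
1/(((-33 - 1*(-6)) + o(N(I(-3))))²) = 1/(((-33 - 1*(-6)) + 9)²) = 1/(((-33 + 6) + 9)²) = 1/((-27 + 9)²) = 1/((-18)²) = 1/324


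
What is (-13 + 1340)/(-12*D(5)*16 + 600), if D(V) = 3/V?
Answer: 6635/2424 ≈ 2.7372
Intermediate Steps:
(-13 + 1340)/(-12*D(5)*16 + 600) = (-13 + 1340)/(-36/5*16 + 600) = 1327/(-36/5*16 + 600) = 1327/(-576/5 + 600) = 1327/(2424/5) = 1327*(5/2424) = 6635/2424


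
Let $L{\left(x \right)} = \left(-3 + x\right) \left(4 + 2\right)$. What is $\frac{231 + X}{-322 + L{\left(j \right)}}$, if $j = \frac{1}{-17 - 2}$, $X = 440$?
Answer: $- \frac{209}{106} \approx -1.9717$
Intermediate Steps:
$j = - \frac{1}{19}$ ($j = \frac{1}{-19} = - \frac{1}{19} \approx -0.052632$)
$L{\left(x \right)} = -18 + 6 x$ ($L{\left(x \right)} = \left(-3 + x\right) 6 = -18 + 6 x$)
$\frac{231 + X}{-322 + L{\left(j \right)}} = \frac{231 + 440}{-322 + \left(-18 + 6 \left(- \frac{1}{19}\right)\right)} = \frac{671}{-322 - \frac{348}{19}} = \frac{671}{- \frac{6466}{19}} = 671 \left(- \frac{19}{6466}\right) = - \frac{209}{106}$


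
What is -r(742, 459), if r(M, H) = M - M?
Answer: 0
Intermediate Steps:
r(M, H) = 0
-r(742, 459) = -1*0 = 0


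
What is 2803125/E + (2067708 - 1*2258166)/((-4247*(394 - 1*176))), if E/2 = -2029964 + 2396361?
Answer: 1367414274201/339227196862 ≈ 4.0310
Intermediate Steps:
E = 732794 (E = 2*(-2029964 + 2396361) = 2*366397 = 732794)
2803125/E + (2067708 - 1*2258166)/((-4247*(394 - 1*176))) = 2803125/732794 + (2067708 - 1*2258166)/((-4247*(394 - 1*176))) = 2803125*(1/732794) + (2067708 - 2258166)/((-4247*(394 - 176))) = 2803125/732794 - 190458/((-4247*218)) = 2803125/732794 - 190458/(-925846) = 2803125/732794 - 190458*(-1/925846) = 2803125/732794 + 95229/462923 = 1367414274201/339227196862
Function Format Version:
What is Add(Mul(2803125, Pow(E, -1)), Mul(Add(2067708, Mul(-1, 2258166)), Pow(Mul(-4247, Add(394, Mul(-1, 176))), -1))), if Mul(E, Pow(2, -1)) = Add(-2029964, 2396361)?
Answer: Rational(1367414274201, 339227196862) ≈ 4.0310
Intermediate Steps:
E = 732794 (E = Mul(2, Add(-2029964, 2396361)) = Mul(2, 366397) = 732794)
Add(Mul(2803125, Pow(E, -1)), Mul(Add(2067708, Mul(-1, 2258166)), Pow(Mul(-4247, Add(394, Mul(-1, 176))), -1))) = Add(Mul(2803125, Pow(732794, -1)), Mul(Add(2067708, Mul(-1, 2258166)), Pow(Mul(-4247, Add(394, Mul(-1, 176))), -1))) = Add(Mul(2803125, Rational(1, 732794)), Mul(Add(2067708, -2258166), Pow(Mul(-4247, Add(394, -176)), -1))) = Add(Rational(2803125, 732794), Mul(-190458, Pow(Mul(-4247, 218), -1))) = Add(Rational(2803125, 732794), Mul(-190458, Pow(-925846, -1))) = Add(Rational(2803125, 732794), Mul(-190458, Rational(-1, 925846))) = Add(Rational(2803125, 732794), Rational(95229, 462923)) = Rational(1367414274201, 339227196862)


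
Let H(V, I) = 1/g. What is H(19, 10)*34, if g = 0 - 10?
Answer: -17/5 ≈ -3.4000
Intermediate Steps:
g = -10
H(V, I) = -⅒ (H(V, I) = 1/(-10) = -⅒)
H(19, 10)*34 = -⅒*34 = -17/5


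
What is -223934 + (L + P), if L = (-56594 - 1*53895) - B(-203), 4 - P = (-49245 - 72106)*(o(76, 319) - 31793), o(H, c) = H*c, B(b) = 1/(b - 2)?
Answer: -187864689189/205 ≈ -9.1641e+8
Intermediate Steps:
B(b) = 1/(-2 + b)
P = -916078695 (P = 4 - (-49245 - 72106)*(76*319 - 31793) = 4 - (-121351)*(24244 - 31793) = 4 - (-121351)*(-7549) = 4 - 1*916078699 = 4 - 916078699 = -916078695)
L = -22650244/205 (L = (-56594 - 1*53895) - 1/(-2 - 203) = (-56594 - 53895) - 1/(-205) = -110489 - 1*(-1/205) = -110489 + 1/205 = -22650244/205 ≈ -1.1049e+5)
-223934 + (L + P) = -223934 + (-22650244/205 - 916078695) = -223934 - 187818782719/205 = -187864689189/205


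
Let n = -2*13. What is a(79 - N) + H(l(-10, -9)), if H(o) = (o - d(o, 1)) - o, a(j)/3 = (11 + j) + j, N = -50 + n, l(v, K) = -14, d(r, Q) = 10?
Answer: 953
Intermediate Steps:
n = -26
N = -76 (N = -50 - 26 = -76)
a(j) = 33 + 6*j (a(j) = 3*((11 + j) + j) = 3*(11 + 2*j) = 33 + 6*j)
H(o) = -10 (H(o) = (o - 1*10) - o = (o - 10) - o = (-10 + o) - o = -10)
a(79 - N) + H(l(-10, -9)) = (33 + 6*(79 - 1*(-76))) - 10 = (33 + 6*(79 + 76)) - 10 = (33 + 6*155) - 10 = (33 + 930) - 10 = 963 - 10 = 953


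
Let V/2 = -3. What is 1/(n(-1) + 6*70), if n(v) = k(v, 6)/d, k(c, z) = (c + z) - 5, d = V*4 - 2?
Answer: 1/420 ≈ 0.0023810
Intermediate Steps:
V = -6 (V = 2*(-3) = -6)
d = -26 (d = -6*4 - 2 = -24 - 2 = -26)
k(c, z) = -5 + c + z
n(v) = -1/26 - v/26 (n(v) = (-5 + v + 6)/(-26) = (1 + v)*(-1/26) = -1/26 - v/26)
1/(n(-1) + 6*70) = 1/((-1/26 - 1/26*(-1)) + 6*70) = 1/((-1/26 + 1/26) + 420) = 1/(0 + 420) = 1/420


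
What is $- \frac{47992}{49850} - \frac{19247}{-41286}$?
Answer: $- \frac{510967381}{1029053550} \approx -0.49654$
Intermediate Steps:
$- \frac{47992}{49850} - \frac{19247}{-41286} = \left(-47992\right) \frac{1}{49850} - - \frac{19247}{41286} = - \frac{23996}{24925} + \frac{19247}{41286} = - \frac{510967381}{1029053550}$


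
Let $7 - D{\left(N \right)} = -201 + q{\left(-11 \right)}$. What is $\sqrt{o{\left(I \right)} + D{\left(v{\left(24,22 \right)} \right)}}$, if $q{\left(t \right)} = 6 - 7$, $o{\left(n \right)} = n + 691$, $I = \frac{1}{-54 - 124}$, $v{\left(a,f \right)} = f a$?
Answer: $\frac{\sqrt{28515422}}{178} \approx 30.0$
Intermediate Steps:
$v{\left(a,f \right)} = a f$
$I = - \frac{1}{178}$ ($I = \frac{1}{-178} = - \frac{1}{178} \approx -0.005618$)
$o{\left(n \right)} = 691 + n$
$q{\left(t \right)} = -1$
$D{\left(N \right)} = 209$ ($D{\left(N \right)} = 7 - \left(-201 - 1\right) = 7 - -202 = 7 + 202 = 209$)
$\sqrt{o{\left(I \right)} + D{\left(v{\left(24,22 \right)} \right)}} = \sqrt{\left(691 - \frac{1}{178}\right) + 209} = \sqrt{\frac{122997}{178} + 209} = \sqrt{\frac{160199}{178}} = \frac{\sqrt{28515422}}{178}$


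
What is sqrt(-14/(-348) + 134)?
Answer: sqrt(4058202)/174 ≈ 11.578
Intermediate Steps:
sqrt(-14/(-348) + 134) = sqrt(-14*(-1/348) + 134) = sqrt(7/174 + 134) = sqrt(23323/174) = sqrt(4058202)/174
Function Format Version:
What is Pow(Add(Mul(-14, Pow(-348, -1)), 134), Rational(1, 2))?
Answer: Mul(Rational(1, 174), Pow(4058202, Rational(1, 2))) ≈ 11.578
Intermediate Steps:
Pow(Add(Mul(-14, Pow(-348, -1)), 134), Rational(1, 2)) = Pow(Add(Mul(-14, Rational(-1, 348)), 134), Rational(1, 2)) = Pow(Add(Rational(7, 174), 134), Rational(1, 2)) = Pow(Rational(23323, 174), Rational(1, 2)) = Mul(Rational(1, 174), Pow(4058202, Rational(1, 2)))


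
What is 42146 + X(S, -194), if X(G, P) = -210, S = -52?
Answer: 41936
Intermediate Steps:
42146 + X(S, -194) = 42146 - 210 = 41936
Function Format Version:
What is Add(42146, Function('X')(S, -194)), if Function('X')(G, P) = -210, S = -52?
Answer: 41936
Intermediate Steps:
Add(42146, Function('X')(S, -194)) = Add(42146, -210) = 41936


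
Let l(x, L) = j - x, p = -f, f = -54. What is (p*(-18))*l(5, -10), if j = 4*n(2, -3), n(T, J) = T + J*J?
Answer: -37908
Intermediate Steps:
n(T, J) = T + J**2
j = 44 (j = 4*(2 + (-3)**2) = 4*(2 + 9) = 4*11 = 44)
p = 54 (p = -1*(-54) = 54)
l(x, L) = 44 - x
(p*(-18))*l(5, -10) = (54*(-18))*(44 - 1*5) = -972*(44 - 5) = -972*39 = -37908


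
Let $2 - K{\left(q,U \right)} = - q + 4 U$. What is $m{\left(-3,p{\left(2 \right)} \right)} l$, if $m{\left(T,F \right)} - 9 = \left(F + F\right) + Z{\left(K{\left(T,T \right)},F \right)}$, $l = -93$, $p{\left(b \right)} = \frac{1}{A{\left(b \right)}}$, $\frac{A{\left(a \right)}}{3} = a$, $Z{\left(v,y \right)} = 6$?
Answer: $-1426$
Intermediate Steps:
$K{\left(q,U \right)} = 2 + q - 4 U$ ($K{\left(q,U \right)} = 2 - \left(- q + 4 U\right) = 2 + q - 4 U$)
$A{\left(a \right)} = 3 a$
$p{\left(b \right)} = \frac{1}{3 b}$
$m{\left(T,F \right)} = 15 + 2 F$ ($m{\left(T,F \right)} = 9 + \left(\left(F + F\right) + 6\right) = 9 + \left(2 F + 6\right) = 9 + \left(6 + 2 F\right) = 15 + 2 F$)
$m{\left(-3,p{\left(2 \right)} \right)} l = \left(15 + 2 \frac{1}{3 \cdot 2}\right) \left(-93\right) = \left(15 + 2 \cdot \frac{1}{3} \cdot \frac{1}{2}\right) \left(-93\right) = \left(15 + 2 \cdot \frac{1}{6}\right) \left(-93\right) = \left(15 + \frac{1}{3}\right) \left(-93\right) = \frac{46}{3} \left(-93\right) = -1426$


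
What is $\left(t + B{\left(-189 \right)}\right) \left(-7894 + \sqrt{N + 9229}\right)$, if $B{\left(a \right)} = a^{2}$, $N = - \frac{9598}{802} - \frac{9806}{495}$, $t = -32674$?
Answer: $-24053018 + \frac{554 \sqrt{10065916578355}}{6015} \approx -2.3761 \cdot 10^{7}$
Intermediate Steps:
$N = - \frac{6307711}{198495}$ ($N = \left(-9598\right) \frac{1}{802} - \frac{9806}{495} = - \frac{4799}{401} - \frac{9806}{495} = - \frac{6307711}{198495} \approx -31.778$)
$\left(t + B{\left(-189 \right)}\right) \left(-7894 + \sqrt{N + 9229}\right) = \left(-32674 + \left(-189\right)^{2}\right) \left(-7894 + \sqrt{- \frac{6307711}{198495} + 9229}\right) = \left(-32674 + 35721\right) \left(-7894 + \sqrt{\frac{1825602644}{198495}}\right) = 3047 \left(-7894 + \frac{2 \sqrt{10065916578355}}{66165}\right) = -24053018 + \frac{554 \sqrt{10065916578355}}{6015}$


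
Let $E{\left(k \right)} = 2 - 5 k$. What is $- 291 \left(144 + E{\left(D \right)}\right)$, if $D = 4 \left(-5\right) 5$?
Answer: $-187986$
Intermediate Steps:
$D = -100$ ($D = \left(-20\right) 5 = -100$)
$- 291 \left(144 + E{\left(D \right)}\right) = - 291 \left(144 + \left(2 - -500\right)\right) = - 291 \left(144 + \left(2 + 500\right)\right) = - 291 \left(144 + 502\right) = \left(-291\right) 646 = -187986$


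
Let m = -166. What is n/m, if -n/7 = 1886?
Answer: 6601/83 ≈ 79.530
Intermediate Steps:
n = -13202 (n = -7*1886 = -13202)
n/m = -13202/(-166) = -13202*(-1/166) = 6601/83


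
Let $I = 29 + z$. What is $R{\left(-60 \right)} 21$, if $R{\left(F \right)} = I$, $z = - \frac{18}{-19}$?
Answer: $\frac{11949}{19} \approx 628.89$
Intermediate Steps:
$z = \frac{18}{19}$ ($z = \left(-18\right) \left(- \frac{1}{19}\right) = \frac{18}{19} \approx 0.94737$)
$I = \frac{569}{19}$ ($I = 29 + \frac{18}{19} = \frac{569}{19} \approx 29.947$)
$R{\left(F \right)} = \frac{569}{19}$
$R{\left(-60 \right)} 21 = \frac{569}{19} \cdot 21 = \frac{11949}{19}$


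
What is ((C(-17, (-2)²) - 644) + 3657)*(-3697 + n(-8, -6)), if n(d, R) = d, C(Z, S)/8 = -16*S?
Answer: -9266205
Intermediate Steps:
C(Z, S) = -128*S (C(Z, S) = 8*(-16*S) = -128*S)
((C(-17, (-2)²) - 644) + 3657)*(-3697 + n(-8, -6)) = ((-128*(-2)² - 644) + 3657)*(-3697 - 8) = ((-128*4 - 644) + 3657)*(-3705) = ((-512 - 644) + 3657)*(-3705) = (-1156 + 3657)*(-3705) = 2501*(-3705) = -9266205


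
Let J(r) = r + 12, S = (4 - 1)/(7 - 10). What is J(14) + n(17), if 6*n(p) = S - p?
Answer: 23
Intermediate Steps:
S = -1 (S = 3/(-3) = 3*(-1/3) = -1)
J(r) = 12 + r
n(p) = -1/6 - p/6 (n(p) = (-1 - p)/6 = -1/6 - p/6)
J(14) + n(17) = (12 + 14) + (-1/6 - 1/6*17) = 26 + (-1/6 - 17/6) = 26 - 3 = 23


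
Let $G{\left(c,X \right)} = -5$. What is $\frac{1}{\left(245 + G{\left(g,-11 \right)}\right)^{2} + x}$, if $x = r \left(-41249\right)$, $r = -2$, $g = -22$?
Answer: $\frac{1}{140098} \approx 7.1379 \cdot 10^{-6}$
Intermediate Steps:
$x = 82498$ ($x = \left(-2\right) \left(-41249\right) = 82498$)
$\frac{1}{\left(245 + G{\left(g,-11 \right)}\right)^{2} + x} = \frac{1}{\left(245 - 5\right)^{2} + 82498} = \frac{1}{240^{2} + 82498} = \frac{1}{57600 + 82498} = \frac{1}{140098}$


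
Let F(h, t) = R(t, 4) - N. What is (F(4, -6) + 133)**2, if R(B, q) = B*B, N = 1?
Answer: 28224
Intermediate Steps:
R(B, q) = B**2
F(h, t) = -1 + t**2 (F(h, t) = t**2 - 1*1 = t**2 - 1 = -1 + t**2)
(F(4, -6) + 133)**2 = ((-1 + (-6)**2) + 133)**2 = ((-1 + 36) + 133)**2 = (35 + 133)**2 = 168**2 = 28224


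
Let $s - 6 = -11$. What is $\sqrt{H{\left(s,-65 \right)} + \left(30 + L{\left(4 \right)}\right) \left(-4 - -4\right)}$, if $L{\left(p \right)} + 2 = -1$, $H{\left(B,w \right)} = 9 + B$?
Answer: $2$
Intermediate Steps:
$s = -5$ ($s = 6 - 11 = -5$)
$L{\left(p \right)} = -3$ ($L{\left(p \right)} = -2 - 1 = -3$)
$\sqrt{H{\left(s,-65 \right)} + \left(30 + L{\left(4 \right)}\right) \left(-4 - -4\right)} = \sqrt{\left(9 - 5\right) + \left(30 - 3\right) \left(-4 - -4\right)} = \sqrt{4 + 27 \left(-4 + 4\right)} = \sqrt{4 + 27 \cdot 0} = \sqrt{4 + 0} = \sqrt{4} = 2$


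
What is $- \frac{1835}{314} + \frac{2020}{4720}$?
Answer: $- \frac{200673}{37052} \approx -5.416$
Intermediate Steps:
$- \frac{1835}{314} + \frac{2020}{4720} = \left(-1835\right) \frac{1}{314} + 2020 \cdot \frac{1}{4720} = - \frac{1835}{314} + \frac{101}{236} = - \frac{200673}{37052}$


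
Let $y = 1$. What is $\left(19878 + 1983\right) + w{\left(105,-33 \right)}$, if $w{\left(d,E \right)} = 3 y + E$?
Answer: $21831$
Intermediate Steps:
$w{\left(d,E \right)} = 3 + E$ ($w{\left(d,E \right)} = 3 \cdot 1 + E = 3 + E$)
$\left(19878 + 1983\right) + w{\left(105,-33 \right)} = \left(19878 + 1983\right) + \left(3 - 33\right) = 21861 - 30 = 21831$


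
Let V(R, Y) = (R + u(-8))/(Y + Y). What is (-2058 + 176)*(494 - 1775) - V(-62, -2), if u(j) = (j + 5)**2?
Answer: 9643315/4 ≈ 2.4108e+6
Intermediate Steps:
u(j) = (5 + j)**2
V(R, Y) = (9 + R)/(2*Y) (V(R, Y) = (R + (5 - 8)**2)/(Y + Y) = (R + (-3)**2)/((2*Y)) = (R + 9)*(1/(2*Y)) = (9 + R)*(1/(2*Y)) = (9 + R)/(2*Y))
(-2058 + 176)*(494 - 1775) - V(-62, -2) = (-2058 + 176)*(494 - 1775) - (9 - 62)/(2*(-2)) = -1882*(-1281) - (-1)*(-53)/(2*2) = 2410842 - 1*53/4 = 2410842 - 53/4 = 9643315/4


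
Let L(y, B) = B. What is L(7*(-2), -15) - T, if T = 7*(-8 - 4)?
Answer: 69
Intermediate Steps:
T = -84 (T = 7*(-12) = -84)
L(7*(-2), -15) - T = -15 - 1*(-84) = -15 + 84 = 69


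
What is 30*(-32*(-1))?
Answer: 960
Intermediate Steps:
30*(-32*(-1)) = 30*32 = 960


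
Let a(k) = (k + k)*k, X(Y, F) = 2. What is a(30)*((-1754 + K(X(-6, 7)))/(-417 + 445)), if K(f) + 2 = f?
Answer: -789300/7 ≈ -1.1276e+5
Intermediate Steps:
K(f) = -2 + f
a(k) = 2*k² (a(k) = (2*k)*k = 2*k²)
a(30)*((-1754 + K(X(-6, 7)))/(-417 + 445)) = (2*30²)*((-1754 + (-2 + 2))/(-417 + 445)) = (2*900)*((-1754 + 0)/28) = 1800*(-1754*1/28) = 1800*(-877/14) = -789300/7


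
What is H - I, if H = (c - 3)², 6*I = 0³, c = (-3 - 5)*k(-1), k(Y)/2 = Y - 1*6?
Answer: 11881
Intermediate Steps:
k(Y) = -12 + 2*Y (k(Y) = 2*(Y - 1*6) = 2*(Y - 6) = 2*(-6 + Y) = -12 + 2*Y)
c = 112 (c = (-3 - 5)*(-12 + 2*(-1)) = -8*(-12 - 2) = -8*(-14) = 112)
I = 0 (I = (⅙)*0³ = (⅙)*0 = 0)
H = 11881 (H = (112 - 3)² = 109² = 11881)
H - I = 11881 - 1*0 = 11881 + 0 = 11881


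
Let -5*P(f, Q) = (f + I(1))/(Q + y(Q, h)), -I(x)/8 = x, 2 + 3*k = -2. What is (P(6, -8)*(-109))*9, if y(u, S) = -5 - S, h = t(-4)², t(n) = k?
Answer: 17658/665 ≈ 26.553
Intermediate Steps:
k = -4/3 (k = -⅔ + (⅓)*(-2) = -⅔ - ⅔ = -4/3 ≈ -1.3333)
t(n) = -4/3
I(x) = -8*x
h = 16/9 (h = (-4/3)² = 16/9 ≈ 1.7778)
P(f, Q) = -(-8 + f)/(5*(-61/9 + Q)) (P(f, Q) = -(f - 8*1)/(5*(Q + (-5 - 1*16/9))) = -(f - 8)/(5*(Q + (-5 - 16/9))) = -(-8 + f)/(5*(Q - 61/9)) = -(-8 + f)/(5*(-61/9 + Q)))
(P(6, -8)*(-109))*9 = ((9*(8 - 1*6)/(5*(-61 + 9*(-8))))*(-109))*9 = ((9*(8 - 6)/(5*(-61 - 72)))*(-109))*9 = (((9/5)*2/(-133))*(-109))*9 = (((9/5)*(-1/133)*2)*(-109))*9 = -18/665*(-109)*9 = (1962/665)*9 = 17658/665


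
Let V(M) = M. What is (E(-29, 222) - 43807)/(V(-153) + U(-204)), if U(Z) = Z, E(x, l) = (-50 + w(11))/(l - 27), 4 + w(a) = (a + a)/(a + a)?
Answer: 8542418/69615 ≈ 122.71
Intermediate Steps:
w(a) = -3 (w(a) = -4 + (a + a)/(a + a) = -4 + (2*a)/((2*a)) = -4 + (2*a)*(1/(2*a)) = -4 + 1 = -3)
E(x, l) = -53/(-27 + l) (E(x, l) = (-50 - 3)/(l - 27) = -53/(-27 + l))
(E(-29, 222) - 43807)/(V(-153) + U(-204)) = (-53/(-27 + 222) - 43807)/(-153 - 204) = (-53/195 - 43807)/(-357) = (-53*1/195 - 43807)*(-1/357) = (-53/195 - 43807)*(-1/357) = -8542418/195*(-1/357) = 8542418/69615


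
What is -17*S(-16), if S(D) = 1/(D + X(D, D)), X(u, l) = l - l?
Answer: 17/16 ≈ 1.0625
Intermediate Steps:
X(u, l) = 0
S(D) = 1/D (S(D) = 1/(D + 0) = 1/D)
-17*S(-16) = -17/(-16) = -17*(-1/16) = 17/16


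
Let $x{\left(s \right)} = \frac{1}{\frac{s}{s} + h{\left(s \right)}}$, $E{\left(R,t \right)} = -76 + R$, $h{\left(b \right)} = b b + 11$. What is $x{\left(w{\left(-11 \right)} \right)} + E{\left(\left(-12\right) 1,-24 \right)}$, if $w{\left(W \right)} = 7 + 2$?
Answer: $- \frac{8183}{93} \approx -87.989$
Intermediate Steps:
$w{\left(W \right)} = 9$
$h{\left(b \right)} = 11 + b^{2}$ ($h{\left(b \right)} = b^{2} + 11 = 11 + b^{2}$)
$x{\left(s \right)} = \frac{1}{12 + s^{2}}$ ($x{\left(s \right)} = \frac{1}{\frac{s}{s} + \left(11 + s^{2}\right)} = \frac{1}{1 + \left(11 + s^{2}\right)} = \frac{1}{12 + s^{2}}$)
$x{\left(w{\left(-11 \right)} \right)} + E{\left(\left(-12\right) 1,-24 \right)} = \frac{1}{12 + 9^{2}} - 88 = \frac{1}{12 + 81} - 88 = \frac{1}{93} - 88 = - \frac{8183}{93}$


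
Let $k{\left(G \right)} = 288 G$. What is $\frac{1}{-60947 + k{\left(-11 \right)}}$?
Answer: $- \frac{1}{64115} \approx -1.5597 \cdot 10^{-5}$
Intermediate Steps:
$\frac{1}{-60947 + k{\left(-11 \right)}} = \frac{1}{-60947 + 288 \left(-11\right)} = \frac{1}{-60947 - 3168} = \frac{1}{-64115} = - \frac{1}{64115}$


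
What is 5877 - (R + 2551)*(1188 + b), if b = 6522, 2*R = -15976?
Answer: 41925147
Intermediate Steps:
R = -7988 (R = (½)*(-15976) = -7988)
5877 - (R + 2551)*(1188 + b) = 5877 - (-7988 + 2551)*(1188 + 6522) = 5877 - (-5437)*7710 = 5877 - 1*(-41919270) = 5877 + 41919270 = 41925147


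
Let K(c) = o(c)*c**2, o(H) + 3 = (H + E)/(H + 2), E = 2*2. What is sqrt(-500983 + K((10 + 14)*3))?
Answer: I*sqrt(699847711)/37 ≈ 714.99*I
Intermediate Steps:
E = 4
o(H) = -3 + (4 + H)/(2 + H) (o(H) = -3 + (H + 4)/(H + 2) = -3 + (4 + H)/(2 + H))
K(c) = 2*c**2*(-1 - c)/(2 + c) (K(c) = (2*(-1 - c)/(2 + c))*c**2 = 2*c**2*(-1 - c)/(2 + c))
sqrt(-500983 + K((10 + 14)*3)) = sqrt(-500983 + 2*((10 + 14)*3)**2*(-1 - (10 + 14)*3)/(2 + (10 + 14)*3)) = sqrt(-500983 + 2*(24*3)**2*(-1 - 24*3)/(2 + 24*3)) = sqrt(-500983 + 2*72**2*(-1 - 1*72)/(2 + 72)) = sqrt(-500983 + 2*5184*(-1 - 72)/74) = sqrt(-500983 + 2*5184*(1/74)*(-73)) = sqrt(-500983 - 378432/37) = sqrt(-18914803/37) = I*sqrt(699847711)/37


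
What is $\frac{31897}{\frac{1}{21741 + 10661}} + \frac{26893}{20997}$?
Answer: $\frac{21700957921111}{20997} \approx 1.0335 \cdot 10^{9}$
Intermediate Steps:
$\frac{31897}{\frac{1}{21741 + 10661}} + \frac{26893}{20997} = \frac{31897}{\frac{1}{32402}} + 26893 \cdot \frac{1}{20997} = 31897 \frac{1}{\frac{1}{32402}} + \frac{26893}{20997} = 31897 \cdot 32402 + \frac{26893}{20997} = 1033526594 + \frac{26893}{20997} = \frac{21700957921111}{20997}$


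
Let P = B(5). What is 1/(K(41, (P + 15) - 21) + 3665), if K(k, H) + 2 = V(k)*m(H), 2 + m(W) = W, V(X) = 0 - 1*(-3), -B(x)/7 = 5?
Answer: 1/3534 ≈ 0.00028297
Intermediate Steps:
B(x) = -35 (B(x) = -7*5 = -35)
P = -35
V(X) = 3 (V(X) = 0 + 3 = 3)
m(W) = -2 + W
K(k, H) = -8 + 3*H (K(k, H) = -2 + 3*(-2 + H) = -2 + (-6 + 3*H) = -8 + 3*H)
1/(K(41, (P + 15) - 21) + 3665) = 1/((-8 + 3*((-35 + 15) - 21)) + 3665) = 1/((-8 + 3*(-20 - 21)) + 3665) = 1/((-8 + 3*(-41)) + 3665) = 1/((-8 - 123) + 3665) = 1/(-131 + 3665) = 1/3534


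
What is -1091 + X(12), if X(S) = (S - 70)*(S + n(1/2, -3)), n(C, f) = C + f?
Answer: -1642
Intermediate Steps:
X(S) = (-70 + S)*(-5/2 + S) (X(S) = (S - 70)*(S + (1/2 - 3)) = (-70 + S)*(S + (½ - 3)) = (-70 + S)*(S - 5/2) = (-70 + S)*(-5/2 + S))
-1091 + X(12) = -1091 + (175 + 12² - 145/2*12) = -1091 + (175 + 144 - 870) = -1091 - 551 = -1642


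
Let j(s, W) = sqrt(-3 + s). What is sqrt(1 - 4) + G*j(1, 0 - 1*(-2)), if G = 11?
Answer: I*(sqrt(3) + 11*sqrt(2)) ≈ 17.288*I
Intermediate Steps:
sqrt(1 - 4) + G*j(1, 0 - 1*(-2)) = sqrt(1 - 4) + 11*sqrt(-3 + 1) = sqrt(-3) + 11*sqrt(-2) = I*sqrt(3) + 11*(I*sqrt(2)) = I*sqrt(3) + 11*I*sqrt(2)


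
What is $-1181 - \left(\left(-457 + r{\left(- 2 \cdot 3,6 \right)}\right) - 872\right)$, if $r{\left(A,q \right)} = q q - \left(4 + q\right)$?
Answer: $122$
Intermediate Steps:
$r{\left(A,q \right)} = -4 + q^{2} - q$ ($r{\left(A,q \right)} = q^{2} - \left(4 + q\right) = -4 + q^{2} - q$)
$-1181 - \left(\left(-457 + r{\left(- 2 \cdot 3,6 \right)}\right) - 872\right) = -1181 - \left(\left(-457 - \left(10 - 36\right)\right) - 872\right) = -1181 - \left(\left(-457 - -26\right) - 872\right) = -1181 - \left(\left(-457 + 26\right) - 872\right) = -1181 - \left(-431 - 872\right) = -1181 - -1303 = -1181 + 1303 = 122$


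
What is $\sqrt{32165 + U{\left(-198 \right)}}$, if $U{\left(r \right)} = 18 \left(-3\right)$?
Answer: $\sqrt{32111} \approx 179.2$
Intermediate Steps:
$U{\left(r \right)} = -54$
$\sqrt{32165 + U{\left(-198 \right)}} = \sqrt{32165 - 54} = \sqrt{32111}$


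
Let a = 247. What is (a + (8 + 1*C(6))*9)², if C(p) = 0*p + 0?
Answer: 101761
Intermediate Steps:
C(p) = 0 (C(p) = 0 + 0 = 0)
(a + (8 + 1*C(6))*9)² = (247 + (8 + 1*0)*9)² = (247 + (8 + 0)*9)² = (247 + 8*9)² = (247 + 72)² = 319² = 101761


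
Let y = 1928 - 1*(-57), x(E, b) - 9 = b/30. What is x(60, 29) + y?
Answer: 59849/30 ≈ 1995.0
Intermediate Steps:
x(E, b) = 9 + b/30
y = 1985 (y = 1928 + 57 = 1985)
x(60, 29) + y = (9 + (1/30)*29) + 1985 = (9 + 29/30) + 1985 = 299/30 + 1985 = 59849/30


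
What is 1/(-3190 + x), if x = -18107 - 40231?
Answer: -1/61528 ≈ -1.6253e-5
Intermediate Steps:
x = -58338
1/(-3190 + x) = 1/(-3190 - 58338) = 1/(-61528) = -1/61528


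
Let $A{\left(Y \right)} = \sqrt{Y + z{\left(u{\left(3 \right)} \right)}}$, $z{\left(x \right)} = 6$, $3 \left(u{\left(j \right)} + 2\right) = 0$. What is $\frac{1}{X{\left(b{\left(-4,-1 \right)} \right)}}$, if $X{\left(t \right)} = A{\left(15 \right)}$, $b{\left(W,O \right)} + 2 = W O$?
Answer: $\frac{\sqrt{21}}{21} \approx 0.21822$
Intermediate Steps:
$b{\left(W,O \right)} = -2 + O W$ ($b{\left(W,O \right)} = -2 + W O = -2 + O W$)
$u{\left(j \right)} = -2$ ($u{\left(j \right)} = -2 + \frac{1}{3} \cdot 0 = -2 + 0 = -2$)
$A{\left(Y \right)} = \sqrt{6 + Y}$ ($A{\left(Y \right)} = \sqrt{Y + 6} = \sqrt{6 + Y}$)
$X{\left(t \right)} = \sqrt{21}$ ($X{\left(t \right)} = \sqrt{6 + 15} = \sqrt{21}$)
$\frac{1}{X{\left(b{\left(-4,-1 \right)} \right)}} = \frac{1}{\sqrt{21}} = \frac{\sqrt{21}}{21}$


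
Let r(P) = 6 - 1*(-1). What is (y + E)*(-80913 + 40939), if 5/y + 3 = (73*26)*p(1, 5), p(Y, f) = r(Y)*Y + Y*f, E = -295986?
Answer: 269444314201502/22773 ≈ 1.1832e+10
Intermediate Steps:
r(P) = 7 (r(P) = 6 + 1 = 7)
p(Y, f) = 7*Y + Y*f
y = 5/22773 (y = 5/(-3 + (73*26)*(1*(7 + 5))) = 5/(-3 + 1898*(1*12)) = 5/(-3 + 1898*12) = 5/(-3 + 22776) = 5/22773 ≈ 0.00021956)
(y + E)*(-80913 + 40939) = (5/22773 - 295986)*(-80913 + 40939) = -6740489173/22773*(-39974) = 269444314201502/22773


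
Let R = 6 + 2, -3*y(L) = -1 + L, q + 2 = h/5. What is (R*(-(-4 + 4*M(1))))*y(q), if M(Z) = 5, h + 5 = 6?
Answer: -1792/15 ≈ -119.47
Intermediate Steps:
h = 1 (h = -5 + 6 = 1)
q = -9/5 (q = -2 + 1/5 = -2 + 1*(⅕) = -2 + ⅕ = -9/5 ≈ -1.8000)
y(L) = ⅓ - L/3 (y(L) = -(-1 + L)/3 = ⅓ - L/3)
R = 8
(R*(-(-4 + 4*M(1))))*y(q) = (8*(-4/(1/(-1 + 5))))*(⅓ - ⅓*(-9/5)) = (8*(-4/(1/4)))*(⅓ + ⅗) = (8*(-4/¼))*(14/15) = (8*(-4*4))*(14/15) = (8*(-16))*(14/15) = -128*14/15 = -1792/15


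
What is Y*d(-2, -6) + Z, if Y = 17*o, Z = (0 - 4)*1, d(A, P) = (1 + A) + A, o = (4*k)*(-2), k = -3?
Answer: -1228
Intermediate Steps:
o = 24 (o = (4*(-3))*(-2) = -12*(-2) = 24)
d(A, P) = 1 + 2*A
Z = -4 (Z = -4*1 = -4)
Y = 408 (Y = 17*24 = 408)
Y*d(-2, -6) + Z = 408*(1 + 2*(-2)) - 4 = 408*(1 - 4) - 4 = 408*(-3) - 4 = -1224 - 4 = -1228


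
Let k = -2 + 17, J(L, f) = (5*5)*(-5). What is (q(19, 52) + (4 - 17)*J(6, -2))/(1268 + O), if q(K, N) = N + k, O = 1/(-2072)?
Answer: 1168608/875765 ≈ 1.3344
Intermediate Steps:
J(L, f) = -125 (J(L, f) = 25*(-5) = -125)
k = 15
O = -1/2072 ≈ -0.00048263
q(K, N) = 15 + N (q(K, N) = N + 15 = 15 + N)
(q(19, 52) + (4 - 17)*J(6, -2))/(1268 + O) = ((15 + 52) + (4 - 17)*(-125))/(1268 - 1/2072) = (67 - 13*(-125))/(2627295/2072) = (67 + 1625)*(2072/2627295) = 1692*(2072/2627295) = 1168608/875765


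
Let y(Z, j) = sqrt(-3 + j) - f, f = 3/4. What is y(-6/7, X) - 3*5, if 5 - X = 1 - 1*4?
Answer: -63/4 + sqrt(5) ≈ -13.514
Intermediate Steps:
X = 8 (X = 5 - (1 - 1*4) = 5 - (1 - 4) = 5 - 1*(-3) = 5 + 3 = 8)
f = 3/4 (f = 3*(1/4) = 3/4 ≈ 0.75000)
y(Z, j) = -3/4 + sqrt(-3 + j) (y(Z, j) = sqrt(-3 + j) - 1*3/4 = sqrt(-3 + j) - 3/4 = -3/4 + sqrt(-3 + j))
y(-6/7, X) - 3*5 = (-3/4 + sqrt(-3 + 8)) - 3*5 = (-3/4 + sqrt(5)) - 15 = -63/4 + sqrt(5)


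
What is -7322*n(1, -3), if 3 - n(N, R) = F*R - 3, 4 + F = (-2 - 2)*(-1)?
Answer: -43932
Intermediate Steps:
F = 0 (F = -4 + (-2 - 2)*(-1) = -4 - 4*(-1) = -4 + 4 = 0)
n(N, R) = 6 (n(N, R) = 3 - (0*R - 3) = 3 - (0 - 3) = 3 - 1*(-3) = 3 + 3 = 6)
-7322*n(1, -3) = -7322*6 = -43932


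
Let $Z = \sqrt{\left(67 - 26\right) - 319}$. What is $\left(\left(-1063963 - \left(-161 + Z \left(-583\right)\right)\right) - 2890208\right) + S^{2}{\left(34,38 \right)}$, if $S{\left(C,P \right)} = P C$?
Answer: $-2284746 + 583 i \sqrt{278} \approx -2.2847 \cdot 10^{6} + 9720.5 i$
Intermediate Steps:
$Z = i \sqrt{278}$ ($Z = \sqrt{\left(67 - 26\right) - 319} = \sqrt{41 - 319} = \sqrt{-278} = i \sqrt{278} \approx 16.673 i$)
$S{\left(C,P \right)} = C P$
$\left(\left(-1063963 - \left(-161 + Z \left(-583\right)\right)\right) - 2890208\right) + S^{2}{\left(34,38 \right)} = \left(\left(-1063963 - \left(-161 + i \sqrt{278} \left(-583\right)\right)\right) - 2890208\right) + \left(34 \cdot 38\right)^{2} = \left(\left(-1063963 - \left(-161 - 583 i \sqrt{278}\right)\right) - 2890208\right) + 1292^{2} = \left(\left(-1063963 + \left(161 + 583 i \sqrt{278}\right)\right) - 2890208\right) + 1669264 = \left(\left(-1063802 + 583 i \sqrt{278}\right) - 2890208\right) + 1669264 = \left(-3954010 + 583 i \sqrt{278}\right) + 1669264 = -2284746 + 583 i \sqrt{278}$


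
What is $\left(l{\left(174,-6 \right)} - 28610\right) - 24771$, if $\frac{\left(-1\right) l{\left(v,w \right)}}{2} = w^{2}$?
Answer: $-53453$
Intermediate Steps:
$l{\left(v,w \right)} = - 2 w^{2}$
$\left(l{\left(174,-6 \right)} - 28610\right) - 24771 = \left(- 2 \left(-6\right)^{2} - 28610\right) - 24771 = \left(\left(-2\right) 36 - 28610\right) - 24771 = \left(-72 - 28610\right) - 24771 = -28682 - 24771 = -53453$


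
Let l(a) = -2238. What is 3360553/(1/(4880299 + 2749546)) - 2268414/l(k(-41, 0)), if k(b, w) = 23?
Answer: 9563905942476374/373 ≈ 2.5640e+13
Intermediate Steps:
3360553/(1/(4880299 + 2749546)) - 2268414/l(k(-41, 0)) = 3360553/(1/(4880299 + 2749546)) - 2268414/(-2238) = 3360553/(1/7629845) - 2268414*(-1/2238) = 3360553/(1/7629845) + 378069/373 = 3360553*7629845 + 378069/373 = 25640498504285 + 378069/373 = 9563905942476374/373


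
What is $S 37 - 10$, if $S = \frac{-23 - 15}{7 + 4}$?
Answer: $- \frac{1516}{11} \approx -137.82$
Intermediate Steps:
$S = - \frac{38}{11} \approx -3.4545$
$S 37 - 10 = \left(- \frac{38}{11}\right) 37 - 10 = - \frac{1406}{11} - 10 = - \frac{1516}{11}$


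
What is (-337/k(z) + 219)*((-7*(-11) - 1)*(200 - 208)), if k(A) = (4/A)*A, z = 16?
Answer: -81928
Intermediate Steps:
k(A) = 4
(-337/k(z) + 219)*((-7*(-11) - 1)*(200 - 208)) = (-337/4 + 219)*((-7*(-11) - 1)*(200 - 208)) = (-337*1/4 + 219)*((77 - 1)*(-8)) = (-337/4 + 219)*(76*(-8)) = (539/4)*(-608) = -81928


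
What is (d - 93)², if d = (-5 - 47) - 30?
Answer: 30625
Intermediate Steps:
d = -82 (d = -52 - 30 = -82)
(d - 93)² = (-82 - 93)² = (-175)² = 30625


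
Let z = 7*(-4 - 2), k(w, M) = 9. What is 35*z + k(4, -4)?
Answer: -1461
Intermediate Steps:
z = -42 (z = 7*(-6) = -42)
35*z + k(4, -4) = 35*(-42) + 9 = -1470 + 9 = -1461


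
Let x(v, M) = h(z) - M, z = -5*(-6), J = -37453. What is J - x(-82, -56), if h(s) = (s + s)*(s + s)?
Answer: -41109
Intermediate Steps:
z = 30
h(s) = 4*s² (h(s) = (2*s)*(2*s) = 4*s²)
x(v, M) = 3600 - M (x(v, M) = 4*30² - M = 4*900 - M = 3600 - M)
J - x(-82, -56) = -37453 - (3600 - 1*(-56)) = -37453 - (3600 + 56) = -37453 - 1*3656 = -37453 - 3656 = -41109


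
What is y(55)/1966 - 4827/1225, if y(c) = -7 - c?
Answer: -4782916/1204175 ≈ -3.9719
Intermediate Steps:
y(55)/1966 - 4827/1225 = (-7 - 1*55)/1966 - 4827/1225 = (-7 - 55)*(1/1966) - 4827*1/1225 = -62*1/1966 - 4827/1225 = -31/983 - 4827/1225 = -4782916/1204175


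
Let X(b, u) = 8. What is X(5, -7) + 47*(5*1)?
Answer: 243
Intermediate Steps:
X(5, -7) + 47*(5*1) = 8 + 47*(5*1) = 8 + 47*5 = 8 + 235 = 243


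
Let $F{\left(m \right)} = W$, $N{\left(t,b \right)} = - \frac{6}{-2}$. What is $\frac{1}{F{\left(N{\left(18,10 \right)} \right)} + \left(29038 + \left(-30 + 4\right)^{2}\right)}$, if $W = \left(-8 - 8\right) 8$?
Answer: $\frac{1}{29586} \approx 3.38 \cdot 10^{-5}$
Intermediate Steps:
$N{\left(t,b \right)} = 3$ ($N{\left(t,b \right)} = \left(-6\right) \left(- \frac{1}{2}\right) = 3$)
$W = -128$ ($W = \left(-16\right) 8 = -128$)
$F{\left(m \right)} = -128$
$\frac{1}{F{\left(N{\left(18,10 \right)} \right)} + \left(29038 + \left(-30 + 4\right)^{2}\right)} = \frac{1}{-128 + \left(29038 + \left(-30 + 4\right)^{2}\right)} = \frac{1}{-128 + \left(29038 + \left(-26\right)^{2}\right)} = \frac{1}{-128 + \left(29038 + 676\right)} = \frac{1}{-128 + 29714} = \frac{1}{29586}$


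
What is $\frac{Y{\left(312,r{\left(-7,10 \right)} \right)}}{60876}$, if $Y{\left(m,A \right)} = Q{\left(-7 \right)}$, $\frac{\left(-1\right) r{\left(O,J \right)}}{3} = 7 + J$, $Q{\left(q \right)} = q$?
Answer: $- \frac{7}{60876} \approx -0.00011499$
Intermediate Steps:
$r{\left(O,J \right)} = -21 - 3 J$ ($r{\left(O,J \right)} = - 3 \left(7 + J\right) = -21 - 3 J$)
$Y{\left(m,A \right)} = -7$
$\frac{Y{\left(312,r{\left(-7,10 \right)} \right)}}{60876} = - \frac{7}{60876}$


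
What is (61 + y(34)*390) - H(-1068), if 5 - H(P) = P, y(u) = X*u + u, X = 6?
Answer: 91808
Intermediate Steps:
y(u) = 7*u (y(u) = 6*u + u = 7*u)
H(P) = 5 - P
(61 + y(34)*390) - H(-1068) = (61 + (7*34)*390) - (5 - 1*(-1068)) = (61 + 238*390) - (5 + 1068) = (61 + 92820) - 1*1073 = 92881 - 1073 = 91808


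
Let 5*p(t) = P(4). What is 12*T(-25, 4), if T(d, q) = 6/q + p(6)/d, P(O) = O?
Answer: 2202/125 ≈ 17.616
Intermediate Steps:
p(t) = ⅘ (p(t) = (⅕)*4 = ⅘)
T(d, q) = 6/q + 4/(5*d)
12*T(-25, 4) = 12*(6/4 + (⅘)/(-25)) = 12*(6*(¼) + (⅘)*(-1/25)) = 12*(3/2 - 4/125) = 12*(367/250) = 2202/125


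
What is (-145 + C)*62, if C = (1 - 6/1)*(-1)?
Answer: -8680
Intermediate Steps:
C = 5 (C = (1 - 6*1)*(-1) = (1 - 6)*(-1) = -5*(-1) = 5)
(-145 + C)*62 = (-145 + 5)*62 = -140*62 = -8680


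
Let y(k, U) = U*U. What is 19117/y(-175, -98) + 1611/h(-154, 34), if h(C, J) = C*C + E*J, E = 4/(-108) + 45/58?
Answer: 52498028743/25504515484 ≈ 2.0584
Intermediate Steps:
y(k, U) = U**2
E = 1157/1566 (E = 4*(-1/108) + 45*(1/58) = -1/27 + 45/58 = 1157/1566 ≈ 0.73882)
h(C, J) = C**2 + 1157*J/1566 (h(C, J) = C*C + 1157*J/1566 = C**2 + 1157*J/1566)
19117/y(-175, -98) + 1611/h(-154, 34) = 19117/((-98)**2) + 1611/((-154)**2 + (1157/1566)*34) = 19117/9604 + 1611/(23716 + 19669/783) = 19117*(1/9604) + 1611/(18589297/783) = 2731/1372 + 1611*(783/18589297) = 2731/1372 + 1261413/18589297 = 52498028743/25504515484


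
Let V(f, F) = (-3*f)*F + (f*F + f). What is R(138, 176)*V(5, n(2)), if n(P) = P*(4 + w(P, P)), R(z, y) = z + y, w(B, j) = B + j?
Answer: -48670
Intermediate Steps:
R(z, y) = y + z
n(P) = P*(4 + 2*P) (n(P) = P*(4 + (P + P)) = P*(4 + 2*P))
V(f, F) = f - 2*F*f (V(f, F) = -3*F*f + (F*f + f) = -3*F*f + (f + F*f) = f - 2*F*f)
R(138, 176)*V(5, n(2)) = (176 + 138)*(5*(1 - 4*2*(2 + 2))) = 314*(5*(1 - 4*2*4)) = 314*(5*(1 - 2*16)) = 314*(5*(1 - 32)) = 314*(5*(-31)) = 314*(-155) = -48670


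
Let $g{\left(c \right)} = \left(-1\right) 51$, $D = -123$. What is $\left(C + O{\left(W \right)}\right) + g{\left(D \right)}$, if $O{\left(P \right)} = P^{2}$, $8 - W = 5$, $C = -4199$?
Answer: $-4241$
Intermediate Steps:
$W = 3$ ($W = 8 - 5 = 3$)
$g{\left(c \right)} = -51$
$\left(C + O{\left(W \right)}\right) + g{\left(D \right)} = \left(-4199 + 3^{2}\right) - 51 = \left(-4199 + 9\right) - 51 = -4190 - 51 = -4241$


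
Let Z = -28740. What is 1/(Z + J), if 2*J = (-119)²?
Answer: -2/43319 ≈ -4.6169e-5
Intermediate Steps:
J = 14161/2 (J = (½)*(-119)² = (½)*14161 = 14161/2 ≈ 7080.5)
1/(Z + J) = 1/(-28740 + 14161/2) = 1/(-43319/2) = -2/43319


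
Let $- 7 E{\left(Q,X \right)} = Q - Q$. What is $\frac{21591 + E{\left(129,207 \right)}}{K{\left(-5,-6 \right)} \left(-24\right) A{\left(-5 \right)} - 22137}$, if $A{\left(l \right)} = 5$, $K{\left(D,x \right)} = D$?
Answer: $- \frac{2399}{2393} \approx -1.0025$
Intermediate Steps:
$E{\left(Q,X \right)} = 0$ ($E{\left(Q,X \right)} = - \frac{Q - Q}{7} = \left(- \frac{1}{7}\right) 0 = 0$)
$\frac{21591 + E{\left(129,207 \right)}}{K{\left(-5,-6 \right)} \left(-24\right) A{\left(-5 \right)} - 22137} = \frac{21591 + 0}{\left(-5\right) \left(-24\right) 5 - 22137} = \frac{21591}{120 \cdot 5 - 22137} = \frac{21591}{600 - 22137} = \frac{21591}{-21537} = 21591 \left(- \frac{1}{21537}\right) = - \frac{2399}{2393}$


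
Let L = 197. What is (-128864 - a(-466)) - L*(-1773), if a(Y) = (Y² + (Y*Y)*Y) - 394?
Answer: 101198351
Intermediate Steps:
a(Y) = -394 + Y² + Y³ (a(Y) = (Y² + Y²*Y) - 394 = (Y² + Y³) - 394 = -394 + Y² + Y³)
(-128864 - a(-466)) - L*(-1773) = (-128864 - (-394 + (-466)² + (-466)³)) - 197*(-1773) = (-128864 - (-394 + 217156 - 101194696)) - 1*(-349281) = (-128864 - 1*(-100977934)) + 349281 = (-128864 + 100977934) + 349281 = 100849070 + 349281 = 101198351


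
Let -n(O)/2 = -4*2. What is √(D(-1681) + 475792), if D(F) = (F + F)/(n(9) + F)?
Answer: √146556452770/555 ≈ 689.78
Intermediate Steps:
n(O) = 16 (n(O) = -(-8)*2 = -2*(-8) = 16)
D(F) = 2*F/(16 + F) (D(F) = (F + F)/(16 + F) = (2*F)/(16 + F) = 2*F/(16 + F))
√(D(-1681) + 475792) = √(2*(-1681)/(16 - 1681) + 475792) = √(2*(-1681)/(-1665) + 475792) = √(2*(-1681)*(-1/1665) + 475792) = √(3362/1665 + 475792) = √(792197042/1665) = √146556452770/555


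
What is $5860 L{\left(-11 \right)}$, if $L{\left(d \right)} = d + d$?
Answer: $-128920$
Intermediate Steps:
$L{\left(d \right)} = 2 d$
$5860 L{\left(-11 \right)} = 5860 \cdot 2 \left(-11\right) = 5860 \left(-22\right) = -128920$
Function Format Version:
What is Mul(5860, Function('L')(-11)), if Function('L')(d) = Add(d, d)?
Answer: -128920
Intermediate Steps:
Function('L')(d) = Mul(2, d)
Mul(5860, Function('L')(-11)) = Mul(5860, Mul(2, -11)) = Mul(5860, -22) = -128920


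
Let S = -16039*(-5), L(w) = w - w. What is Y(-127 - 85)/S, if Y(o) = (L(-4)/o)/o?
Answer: 0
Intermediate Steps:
L(w) = 0
S = 80195
Y(o) = 0 (Y(o) = (0/o)/o = 0/o = 0)
Y(-127 - 85)/S = 0/80195 = 0*(1/80195) = 0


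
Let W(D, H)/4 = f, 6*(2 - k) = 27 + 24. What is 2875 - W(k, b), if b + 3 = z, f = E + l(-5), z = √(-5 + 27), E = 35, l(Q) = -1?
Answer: 2739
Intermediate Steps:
k = -13/2 (k = 2 - (27 + 24)/6 = 2 - ⅙*51 = 2 - 17/2 = -13/2 ≈ -6.5000)
z = √22 ≈ 4.6904
f = 34 (f = 35 - 1 = 34)
b = -3 + √22 ≈ 1.6904
W(D, H) = 136 (W(D, H) = 4*34 = 136)
2875 - W(k, b) = 2875 - 1*136 = 2875 - 136 = 2739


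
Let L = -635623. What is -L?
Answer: 635623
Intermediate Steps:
-L = -1*(-635623) = 635623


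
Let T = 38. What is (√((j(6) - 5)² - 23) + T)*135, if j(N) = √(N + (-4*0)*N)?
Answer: 5130 + 135*√(-23 + (5 - √6)²) ≈ 5130.0 + 548.29*I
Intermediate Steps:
j(N) = √N (j(N) = √(N + 0*N) = √(N + 0) = √N)
(√((j(6) - 5)² - 23) + T)*135 = (√((√6 - 5)² - 23) + 38)*135 = (√((-5 + √6)² - 23) + 38)*135 = (√(-23 + (-5 + √6)²) + 38)*135 = (38 + √(-23 + (-5 + √6)²))*135 = 5130 + 135*√(-23 + (-5 + √6)²)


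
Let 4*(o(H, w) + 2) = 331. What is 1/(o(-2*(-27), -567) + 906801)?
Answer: 4/3627527 ≈ 1.1027e-6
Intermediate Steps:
o(H, w) = 323/4 (o(H, w) = -2 + (¼)*331 = -2 + 331/4 = 323/4)
1/(o(-2*(-27), -567) + 906801) = 1/(323/4 + 906801) = 1/(3627527/4) = 4/3627527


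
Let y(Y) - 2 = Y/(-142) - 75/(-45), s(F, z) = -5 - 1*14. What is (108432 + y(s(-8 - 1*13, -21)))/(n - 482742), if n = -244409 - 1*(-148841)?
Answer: -46193651/246360060 ≈ -0.18750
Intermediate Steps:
s(F, z) = -19 (s(F, z) = -5 - 14 = -19)
y(Y) = 11/3 - Y/142 (y(Y) = 2 + (Y/(-142) - 75/(-45)) = 2 + (Y*(-1/142) - 75*(-1/45)) = 2 + (-Y/142 + 5/3) = 2 + (5/3 - Y/142) = 11/3 - Y/142)
n = -95568 (n = -244409 + 148841 = -95568)
(108432 + y(s(-8 - 1*13, -21)))/(n - 482742) = (108432 + (11/3 - 1/142*(-19)))/(-95568 - 482742) = (108432 + (11/3 + 19/142))/(-578310) = (108432 + 1619/426)*(-1/578310) = (46193651/426)*(-1/578310) = -46193651/246360060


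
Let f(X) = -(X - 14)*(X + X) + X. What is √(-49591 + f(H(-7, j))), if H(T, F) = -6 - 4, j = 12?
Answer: I*√50081 ≈ 223.79*I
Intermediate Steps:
H(T, F) = -10
f(X) = X - 2*X*(-14 + X) (f(X) = -(-14 + X)*2*X + X = -2*X*(-14 + X) + X = X - 2*X*(-14 + X))
√(-49591 + f(H(-7, j))) = √(-49591 - 10*(29 - 2*(-10))) = √(-49591 - 10*(29 + 20)) = √(-49591 - 10*49) = √(-49591 - 490) = √(-50081) = I*√50081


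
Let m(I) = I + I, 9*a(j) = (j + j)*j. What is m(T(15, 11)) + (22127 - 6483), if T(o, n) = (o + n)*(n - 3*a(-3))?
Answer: 15904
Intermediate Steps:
a(j) = 2*j²/9 (a(j) = ((j + j)*j)/9 = ((2*j)*j)/9 = (2*j²)/9 = 2*j²/9)
T(o, n) = (-6 + n)*(n + o) (T(o, n) = (o + n)*(n - 2*(-3)²/3) = (n + o)*(n - 2*9/3) = (n + o)*(n - 3*2) = (n + o)*(n - 6) = (n + o)*(-6 + n) = (-6 + n)*(n + o))
m(I) = 2*I
m(T(15, 11)) + (22127 - 6483) = 2*(11² - 6*11 - 6*15 + 11*15) + (22127 - 6483) = 2*(121 - 66 - 90 + 165) + 15644 = 2*130 + 15644 = 260 + 15644 = 15904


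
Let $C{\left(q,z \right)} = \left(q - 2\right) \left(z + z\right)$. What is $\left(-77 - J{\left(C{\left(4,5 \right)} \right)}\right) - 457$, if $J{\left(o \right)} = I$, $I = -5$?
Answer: $-529$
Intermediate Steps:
$C{\left(q,z \right)} = 2 z \left(-2 + q\right)$ ($C{\left(q,z \right)} = \left(-2 + q\right) 2 z = 2 z \left(-2 + q\right)$)
$J{\left(o \right)} = -5$
$\left(-77 - J{\left(C{\left(4,5 \right)} \right)}\right) - 457 = \left(-77 - -5\right) - 457 = \left(-77 + 5\right) - 457 = -72 - 457 = -529$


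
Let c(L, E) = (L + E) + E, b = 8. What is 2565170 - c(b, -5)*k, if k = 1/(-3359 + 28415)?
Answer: 32136449761/12528 ≈ 2.5652e+6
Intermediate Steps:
k = 1/25056 ≈ 3.9911e-5
c(L, E) = L + 2*E (c(L, E) = (E + L) + E = L + 2*E)
2565170 - c(b, -5)*k = 2565170 - (8 + 2*(-5))/25056 = 2565170 - (8 - 10)/25056 = 2565170 - (-2)/25056 = 2565170 - 1*(-1/12528) = 2565170 + 1/12528 = 32136449761/12528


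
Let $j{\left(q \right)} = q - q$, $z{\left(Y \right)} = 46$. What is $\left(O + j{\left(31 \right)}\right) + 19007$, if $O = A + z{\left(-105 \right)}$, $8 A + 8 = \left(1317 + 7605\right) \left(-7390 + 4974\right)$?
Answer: $-2675392$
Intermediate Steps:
$j{\left(q \right)} = 0$
$A = -2694445$ ($A = -1 + \frac{\left(1317 + 7605\right) \left(-7390 + 4974\right)}{8} = -1 + \frac{8922 \left(-2416\right)}{8} = -1 + \frac{1}{8} \left(-21555552\right) = -1 - 2694444 = -2694445$)
$O = -2694399$ ($O = -2694445 + 46 = -2694399$)
$\left(O + j{\left(31 \right)}\right) + 19007 = \left(-2694399 + 0\right) + 19007 = -2694399 + 19007 = -2675392$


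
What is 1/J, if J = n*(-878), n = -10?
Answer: 1/8780 ≈ 0.00011390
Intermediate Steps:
J = 8780 (J = -10*(-878) = 8780)
1/J = 1/8780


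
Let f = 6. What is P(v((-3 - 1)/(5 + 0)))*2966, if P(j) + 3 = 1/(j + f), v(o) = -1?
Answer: -41524/5 ≈ -8304.8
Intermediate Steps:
P(j) = -3 + 1/(6 + j) (P(j) = -3 + 1/(j + 6) = -3 + 1/(6 + j))
P(v((-3 - 1)/(5 + 0)))*2966 = ((-17 - 3*(-1))/(6 - 1))*2966 = ((-17 + 3)/5)*2966 = ((⅕)*(-14))*2966 = -14/5*2966 = -41524/5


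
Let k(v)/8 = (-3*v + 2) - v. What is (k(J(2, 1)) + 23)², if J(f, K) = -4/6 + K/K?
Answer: 7225/9 ≈ 802.78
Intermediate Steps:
J(f, K) = ⅓ (J(f, K) = -4*⅙ + 1 = -⅔ + 1 = ⅓)
k(v) = 16 - 32*v (k(v) = 8*((-3*v + 2) - v) = 8*((2 - 3*v) - v) = 8*(2 - 4*v) = 16 - 32*v)
(k(J(2, 1)) + 23)² = ((16 - 32*⅓) + 23)² = ((16 - 32/3) + 23)² = (16/3 + 23)² = (85/3)² = 7225/9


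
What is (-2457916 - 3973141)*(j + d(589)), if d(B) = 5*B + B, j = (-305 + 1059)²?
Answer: -3678886156850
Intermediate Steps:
j = 568516 (j = 754² = 568516)
d(B) = 6*B
(-2457916 - 3973141)*(j + d(589)) = (-2457916 - 3973141)*(568516 + 6*589) = -6431057*(568516 + 3534) = -6431057*572050 = -3678886156850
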